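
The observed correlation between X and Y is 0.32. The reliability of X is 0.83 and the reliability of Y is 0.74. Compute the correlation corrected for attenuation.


r_corrected = rxy / sqrt(rxx * ryy)
= 0.32 / sqrt(0.83 * 0.74)
= 0.32 / sqrt(0.6142)
= 0.32 / 0.783709
r_corrected = 0.4083

0.4083


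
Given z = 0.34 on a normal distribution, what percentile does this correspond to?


CDF(z) = 0.5 * (1 + erf(z/sqrt(2)))
erf(0.2404) = 0.2661
CDF = 0.6331
Percentile rank = 0.6331 * 100 = 63.31

63.31


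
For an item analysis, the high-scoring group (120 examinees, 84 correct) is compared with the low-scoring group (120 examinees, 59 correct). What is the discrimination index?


p_upper = 84/120 = 0.7
p_lower = 59/120 = 0.4917
D = 0.7 - 0.4917 = 0.2083

0.2083


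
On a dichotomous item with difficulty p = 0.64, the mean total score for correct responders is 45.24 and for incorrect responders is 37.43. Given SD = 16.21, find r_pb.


q = 1 - p = 0.36
rpb = ((M1 - M0) / SD) * sqrt(p * q)
rpb = ((45.24 - 37.43) / 16.21) * sqrt(0.64 * 0.36)
rpb = 0.2313

0.2313


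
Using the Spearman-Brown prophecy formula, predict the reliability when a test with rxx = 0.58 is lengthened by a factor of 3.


r_new = (n * rxx) / (1 + (n-1) * rxx)
r_new = (3 * 0.58) / (1 + 2 * 0.58)
r_new = 1.74 / 2.16
r_new = 0.8056

0.8056


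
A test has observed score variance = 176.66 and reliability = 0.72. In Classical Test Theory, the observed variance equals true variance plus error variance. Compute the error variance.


var_true = rxx * var_obs = 0.72 * 176.66 = 127.1952
var_error = var_obs - var_true
var_error = 176.66 - 127.1952
var_error = 49.4648

49.4648


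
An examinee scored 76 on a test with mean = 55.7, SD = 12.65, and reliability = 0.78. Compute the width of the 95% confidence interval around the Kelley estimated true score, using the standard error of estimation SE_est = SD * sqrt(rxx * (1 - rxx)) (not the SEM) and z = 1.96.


True score estimate = 0.78*76 + 0.22*55.7 = 71.534
SE_est = SD * sqrt(rxx * (1 - rxx)) = 12.65 * sqrt(0.78 * 0.22) = 12.65 * sqrt(0.1716) = 5.240216
CI = T_est +/- z * SE_est, so width = 2 * z * SE_est = 2 * 1.96 * 5.240216
Width = 20.5416

20.5416


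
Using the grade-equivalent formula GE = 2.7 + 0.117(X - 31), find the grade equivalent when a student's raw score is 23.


raw - median = 23 - 31 = -8
slope * diff = 0.117 * -8 = -0.936
GE = 2.7 + -0.936
GE = 1.764

1.764


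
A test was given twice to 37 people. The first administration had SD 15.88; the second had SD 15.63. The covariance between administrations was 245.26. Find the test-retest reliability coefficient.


r = cov(X,Y) / (SD_X * SD_Y)
r = 245.26 / (15.88 * 15.63)
r = 245.26 / 248.2044
r = 0.9881

0.9881


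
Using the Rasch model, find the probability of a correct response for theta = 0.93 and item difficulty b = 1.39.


theta - b = 0.93 - 1.39 = -0.46
exp(-(theta - b)) = exp(0.46) = 1.5841
P = 1 / (1 + 1.5841)
P = 0.387

0.387


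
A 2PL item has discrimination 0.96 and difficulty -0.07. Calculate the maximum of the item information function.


For 2PL, max info at theta = b = -0.07
I_max = a^2 / 4 = 0.96^2 / 4
= 0.9216 / 4
I_max = 0.2304

0.2304


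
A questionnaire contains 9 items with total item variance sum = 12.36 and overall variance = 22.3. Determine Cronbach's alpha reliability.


alpha = (k/(k-1)) * (1 - sum(si^2)/s_total^2)
= (9/8) * (1 - 12.36/22.3)
alpha = 0.5015

0.5015


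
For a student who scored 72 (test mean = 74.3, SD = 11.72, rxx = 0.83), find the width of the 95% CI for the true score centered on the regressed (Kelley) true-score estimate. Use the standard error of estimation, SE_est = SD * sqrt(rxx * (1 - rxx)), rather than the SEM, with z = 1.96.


True score estimate = 0.83*72 + 0.17*74.3 = 72.391
SE_est = SD * sqrt(rxx * (1 - rxx)) = 11.72 * sqrt(0.83 * 0.17) = 11.72 * sqrt(0.1411) = 4.402416
CI = T_est +/- z * SE_est, so width = 2 * z * SE_est = 2 * 1.96 * 4.402416
Width = 17.2575

17.2575


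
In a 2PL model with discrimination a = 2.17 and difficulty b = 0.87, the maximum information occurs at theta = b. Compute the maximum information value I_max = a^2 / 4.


For 2PL, max info at theta = b = 0.87
I_max = a^2 / 4 = 2.17^2 / 4
= 4.7089 / 4
I_max = 1.1772

1.1772


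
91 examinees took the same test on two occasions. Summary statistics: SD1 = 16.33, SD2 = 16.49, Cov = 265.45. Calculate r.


r = cov(X,Y) / (SD_X * SD_Y)
r = 265.45 / (16.33 * 16.49)
r = 265.45 / 269.2817
r = 0.9858

0.9858


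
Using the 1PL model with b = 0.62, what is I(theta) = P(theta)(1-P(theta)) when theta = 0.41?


P = 1/(1+exp(-(0.41-0.62))) = 0.4477
I = P*(1-P) = 0.4477 * 0.5523
I = 0.2473

0.2473


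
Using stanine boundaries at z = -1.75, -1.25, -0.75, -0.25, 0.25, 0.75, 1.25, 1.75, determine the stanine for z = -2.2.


Stanine boundaries: [-1.75, -1.25, -0.75, -0.25, 0.25, 0.75, 1.25, 1.75]
z = -2.2
Check each boundary:
  z < -1.75
  z < -1.25
  z < -0.75
  z < -0.25
  z < 0.25
  z < 0.75
  z < 1.25
  z < 1.75
Highest qualifying boundary gives stanine = 1

1


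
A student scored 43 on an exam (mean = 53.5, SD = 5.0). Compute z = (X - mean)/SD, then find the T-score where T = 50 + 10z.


z = (X - mean) / SD = (43 - 53.5) / 5.0
z = -10.5 / 5.0
z = -2.1
T-score = T = 50 + 10z
Carry z at full precision (z = -10.5 / 5.0) into the conversion:
T-score = 50 + 10 * (-10.5 / 5.0) = 50 + -105 / 5.0
T-score = 50 + -21.0
T-score = 29.0

29.0


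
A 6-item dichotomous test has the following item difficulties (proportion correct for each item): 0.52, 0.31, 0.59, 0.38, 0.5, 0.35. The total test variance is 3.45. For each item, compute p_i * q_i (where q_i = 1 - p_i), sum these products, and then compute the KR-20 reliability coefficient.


For each item, compute p_i * q_i:
  Item 1: 0.52 * 0.48 = 0.2496
  Item 2: 0.31 * 0.69 = 0.2139
  Item 3: 0.59 * 0.41 = 0.2419
  Item 4: 0.38 * 0.62 = 0.2356
  Item 5: 0.5 * 0.5 = 0.25
  Item 6: 0.35 * 0.65 = 0.2275
Sum(p_i * q_i) = 0.2496 + 0.2139 + 0.2419 + 0.2356 + 0.25 + 0.2275 = 1.4185
KR-20 = (k/(k-1)) * (1 - Sum(p_i*q_i) / Var_total)
= (6/5) * (1 - 1.4185/3.45)
= 1.2 * 0.5888
KR-20 = 0.7066

0.7066


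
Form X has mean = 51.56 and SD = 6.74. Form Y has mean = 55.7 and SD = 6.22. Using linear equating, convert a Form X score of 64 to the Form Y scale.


slope = SD_Y / SD_X = 6.22 / 6.74 ~ 0.9228
intercept = mean_Y - slope * mean_X = 55.7 - (6.22 / 6.74) * 51.56 ~ 8.1179
Y = slope * X + intercept. To avoid rounding drift from the rounded slope/intercept, evaluate the equivalent form Y = mean_Y + SD_Y * (X - mean_X) / SD_X at full precision:
Y = 55.7 + 6.22 * (64 - 51.56) / 6.74
Y = 55.7 + 6.22 * 12.44 / 6.74
Y = 55.7 + 77.3768 / 6.74
Y = 55.7 + 11.4802
Y = 67.1802

67.1802


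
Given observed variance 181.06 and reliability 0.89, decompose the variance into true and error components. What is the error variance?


var_true = rxx * var_obs = 0.89 * 181.06 = 161.1434
var_error = var_obs - var_true
var_error = 181.06 - 161.1434
var_error = 19.9166

19.9166


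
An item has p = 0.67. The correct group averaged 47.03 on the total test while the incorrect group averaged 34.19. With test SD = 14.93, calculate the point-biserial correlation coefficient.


q = 1 - p = 0.33
rpb = ((M1 - M0) / SD) * sqrt(p * q)
rpb = ((47.03 - 34.19) / 14.93) * sqrt(0.67 * 0.33)
rpb = 0.4044

0.4044


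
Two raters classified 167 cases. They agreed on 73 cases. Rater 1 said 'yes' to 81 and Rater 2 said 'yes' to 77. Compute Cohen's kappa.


P_o = 73/167 = 0.437126
P_e = (81*77 + 86*90) / 27889 = 0.501165
kappa = (P_o - P_e) / (1 - P_e)
kappa = (0.437126 - 0.501165) / (1 - 0.501165)
kappa = -0.1284

-0.1284


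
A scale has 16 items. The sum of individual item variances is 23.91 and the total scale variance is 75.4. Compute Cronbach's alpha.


alpha = (k/(k-1)) * (1 - sum(si^2)/s_total^2)
= (16/15) * (1 - 23.91/75.4)
alpha = 0.7284

0.7284


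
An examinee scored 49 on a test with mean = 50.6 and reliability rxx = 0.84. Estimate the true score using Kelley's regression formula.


T_est = rxx * X + (1 - rxx) * mean
T_est = 0.84 * 49 + 0.16 * 50.6
T_est = 41.16 + 8.096
T_est = 49.256

49.256


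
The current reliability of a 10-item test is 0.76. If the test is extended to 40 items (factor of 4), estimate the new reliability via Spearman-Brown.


r_new = (n * rxx) / (1 + (n-1) * rxx)
r_new = (4 * 0.76) / (1 + 3 * 0.76)
r_new = 3.04 / 3.28
r_new = 0.9268

0.9268


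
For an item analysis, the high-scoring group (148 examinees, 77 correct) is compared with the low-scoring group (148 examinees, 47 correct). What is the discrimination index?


p_upper = 77/148 = 0.5203
p_lower = 47/148 = 0.3176
D = 0.5203 - 0.3176 = 0.2027

0.2027


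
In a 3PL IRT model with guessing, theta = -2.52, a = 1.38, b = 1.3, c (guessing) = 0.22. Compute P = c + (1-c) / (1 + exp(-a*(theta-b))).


logit = 1.38*(-2.52 - 1.3) = -5.2716
P* = 1/(1 + exp(--5.2716)) = 0.0051
P = 0.22 + (1 - 0.22) * 0.0051
P = 0.224

0.224


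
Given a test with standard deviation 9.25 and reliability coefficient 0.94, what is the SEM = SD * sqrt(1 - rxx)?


SEM = SD * sqrt(1 - rxx)
SEM = 9.25 * sqrt(1 - 0.94)
SEM = 9.25 * sqrt(0.06) = 9.25 * 0.244949
SEM = 2.2658

2.2658


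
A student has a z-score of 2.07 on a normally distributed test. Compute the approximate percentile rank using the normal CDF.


CDF(z) = 0.5 * (1 + erf(z/sqrt(2)))
erf(1.4637) = 0.9615
CDF = 0.9808
Percentile rank = 0.9808 * 100 = 98.08

98.08


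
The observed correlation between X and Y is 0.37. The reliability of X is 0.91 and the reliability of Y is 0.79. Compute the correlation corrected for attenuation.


r_corrected = rxy / sqrt(rxx * ryy)
= 0.37 / sqrt(0.91 * 0.79)
= 0.37 / sqrt(0.7189)
= 0.37 / 0.84788
r_corrected = 0.4364

0.4364


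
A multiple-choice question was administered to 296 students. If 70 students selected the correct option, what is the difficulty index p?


Item difficulty p = number correct / total examinees
p = 70 / 296
p = 0.2365

0.2365


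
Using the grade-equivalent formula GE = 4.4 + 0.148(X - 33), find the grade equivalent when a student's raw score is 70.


raw - median = 70 - 33 = 37
slope * diff = 0.148 * 37 = 5.476
GE = 4.4 + 5.476
GE = 9.876

9.876


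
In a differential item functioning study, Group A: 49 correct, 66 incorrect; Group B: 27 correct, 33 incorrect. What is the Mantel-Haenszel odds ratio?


Odds_A = 49/66 = 0.7424
Odds_B = 27/33 = 0.8182
OR = Odds_A / Odds_B = 0.7424 / 0.8182
Exactly, OR = (49 * 33) / (66 * 27) = 1617 / 1782
OR = 0.9074

0.9074


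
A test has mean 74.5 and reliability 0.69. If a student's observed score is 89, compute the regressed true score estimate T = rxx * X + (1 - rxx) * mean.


T_est = rxx * X + (1 - rxx) * mean
T_est = 0.69 * 89 + 0.31 * 74.5
T_est = 61.41 + 23.095
T_est = 84.505

84.505


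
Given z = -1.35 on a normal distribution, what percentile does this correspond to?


CDF(z) = 0.5 * (1 + erf(z/sqrt(2)))
erf(-0.9546) = -0.823
CDF = 0.0885
Percentile rank = 0.0885 * 100 = 8.85

8.85


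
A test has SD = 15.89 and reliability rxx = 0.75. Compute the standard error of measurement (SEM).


SEM = SD * sqrt(1 - rxx)
SEM = 15.89 * sqrt(1 - 0.75)
SEM = 15.89 * sqrt(0.25) = 15.89 * 0.5
SEM = 7.945

7.945


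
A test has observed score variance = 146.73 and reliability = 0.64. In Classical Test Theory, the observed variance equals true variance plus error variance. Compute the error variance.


var_true = rxx * var_obs = 0.64 * 146.73 = 93.9072
var_error = var_obs - var_true
var_error = 146.73 - 93.9072
var_error = 52.8228

52.8228


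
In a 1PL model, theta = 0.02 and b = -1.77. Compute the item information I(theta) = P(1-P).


P = 1/(1+exp(-(0.02--1.77))) = 0.8569
I = P*(1-P) = 0.8569 * 0.1431
I = 0.1226

0.1226


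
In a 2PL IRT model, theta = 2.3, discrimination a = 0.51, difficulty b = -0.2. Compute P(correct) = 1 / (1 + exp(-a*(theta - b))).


a*(theta - b) = 0.51 * (2.3 - -0.2) = 1.275
exp(-1.275) = 0.2794
P = 1 / (1 + 0.2794)
P = 0.7816

0.7816


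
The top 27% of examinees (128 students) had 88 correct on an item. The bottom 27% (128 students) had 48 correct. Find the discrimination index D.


p_upper = 88/128 = 0.6875
p_lower = 48/128 = 0.375
D = 0.6875 - 0.375 = 0.3125

0.3125


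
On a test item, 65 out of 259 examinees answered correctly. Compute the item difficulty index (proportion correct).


Item difficulty p = number correct / total examinees
p = 65 / 259
p = 0.251

0.251


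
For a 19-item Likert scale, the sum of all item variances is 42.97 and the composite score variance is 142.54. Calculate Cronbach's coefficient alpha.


alpha = (k/(k-1)) * (1 - sum(si^2)/s_total^2)
= (19/18) * (1 - 42.97/142.54)
alpha = 0.7373

0.7373


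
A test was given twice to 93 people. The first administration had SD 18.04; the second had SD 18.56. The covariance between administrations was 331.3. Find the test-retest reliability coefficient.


r = cov(X,Y) / (SD_X * SD_Y)
r = 331.3 / (18.04 * 18.56)
r = 331.3 / 334.8224
r = 0.9895

0.9895


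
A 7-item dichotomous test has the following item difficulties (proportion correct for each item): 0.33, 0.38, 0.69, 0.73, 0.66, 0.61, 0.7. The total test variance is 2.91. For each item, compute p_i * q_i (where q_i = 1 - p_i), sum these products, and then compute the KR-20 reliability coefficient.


For each item, compute p_i * q_i:
  Item 1: 0.33 * 0.67 = 0.2211
  Item 2: 0.38 * 0.62 = 0.2356
  Item 3: 0.69 * 0.31 = 0.2139
  Item 4: 0.73 * 0.27 = 0.1971
  Item 5: 0.66 * 0.34 = 0.2244
  Item 6: 0.61 * 0.39 = 0.2379
  Item 7: 0.7 * 0.3 = 0.21
Sum(p_i * q_i) = 0.2211 + 0.2356 + 0.2139 + 0.1971 + 0.2244 + 0.2379 + 0.21 = 1.54
KR-20 = (k/(k-1)) * (1 - Sum(p_i*q_i) / Var_total)
= (7/6) * (1 - 1.54/2.91)
= 1.1667 * 0.4708
KR-20 = 0.5493

0.5493


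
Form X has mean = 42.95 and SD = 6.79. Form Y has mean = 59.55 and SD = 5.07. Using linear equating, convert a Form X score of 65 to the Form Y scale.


slope = SD_Y / SD_X = 5.07 / 6.79 ~ 0.7467
intercept = mean_Y - slope * mean_X = 59.55 - (5.07 / 6.79) * 42.95 ~ 27.4798
Y = slope * X + intercept. To avoid rounding drift from the rounded slope/intercept, evaluate the equivalent form Y = mean_Y + SD_Y * (X - mean_X) / SD_X at full precision:
Y = 59.55 + 5.07 * (65 - 42.95) / 6.79
Y = 59.55 + 5.07 * 22.05 / 6.79
Y = 59.55 + 111.7935 / 6.79
Y = 59.55 + 16.4644
Y = 76.0144

76.0144


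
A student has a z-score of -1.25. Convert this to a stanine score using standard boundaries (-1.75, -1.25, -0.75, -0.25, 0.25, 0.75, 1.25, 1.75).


Stanine boundaries: [-1.75, -1.25, -0.75, -0.25, 0.25, 0.75, 1.25, 1.75]
z = -1.25
Check each boundary:
  z >= -1.75 -> could be stanine 2
  z >= -1.25 -> could be stanine 3
  z < -0.75
  z < -0.25
  z < 0.25
  z < 0.75
  z < 1.25
  z < 1.75
Highest qualifying boundary gives stanine = 3

3


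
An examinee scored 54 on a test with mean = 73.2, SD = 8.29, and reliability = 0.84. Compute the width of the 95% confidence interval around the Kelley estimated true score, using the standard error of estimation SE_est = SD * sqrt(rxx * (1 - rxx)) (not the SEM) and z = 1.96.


True score estimate = 0.84*54 + 0.16*73.2 = 57.072
SE_est = SD * sqrt(rxx * (1 - rxx)) = 8.29 * sqrt(0.84 * 0.16) = 8.29 * sqrt(0.1344) = 3.039164
CI = T_est +/- z * SE_est, so width = 2 * z * SE_est = 2 * 1.96 * 3.039164
Width = 11.9135

11.9135


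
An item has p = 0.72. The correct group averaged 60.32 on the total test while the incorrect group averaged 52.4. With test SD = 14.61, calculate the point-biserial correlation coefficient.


q = 1 - p = 0.28
rpb = ((M1 - M0) / SD) * sqrt(p * q)
rpb = ((60.32 - 52.4) / 14.61) * sqrt(0.72 * 0.28)
rpb = 0.2434

0.2434


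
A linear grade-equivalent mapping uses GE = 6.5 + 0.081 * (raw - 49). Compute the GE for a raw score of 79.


raw - median = 79 - 49 = 30
slope * diff = 0.081 * 30 = 2.43
GE = 6.5 + 2.43
GE = 8.93

8.93


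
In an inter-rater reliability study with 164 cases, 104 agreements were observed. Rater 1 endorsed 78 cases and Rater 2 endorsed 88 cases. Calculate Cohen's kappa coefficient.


P_o = 104/164 = 0.634146
P_e = (78*88 + 86*76) / 26896 = 0.498215
kappa = (P_o - P_e) / (1 - P_e)
kappa = (0.634146 - 0.498215) / (1 - 0.498215)
kappa = 0.2709

0.2709


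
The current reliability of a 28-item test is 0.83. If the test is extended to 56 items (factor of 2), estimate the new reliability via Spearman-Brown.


r_new = (n * rxx) / (1 + (n-1) * rxx)
r_new = (2 * 0.83) / (1 + 1 * 0.83)
r_new = 1.66 / 1.83
r_new = 0.9071

0.9071


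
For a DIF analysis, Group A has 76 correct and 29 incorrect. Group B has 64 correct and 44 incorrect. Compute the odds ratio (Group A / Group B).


Odds_A = 76/29 = 2.6207
Odds_B = 64/44 = 1.4545
OR = Odds_A / Odds_B = 2.6207 / 1.4545
Exactly, OR = (76 * 44) / (29 * 64) = 3344 / 1856
OR = 1.8017

1.8017


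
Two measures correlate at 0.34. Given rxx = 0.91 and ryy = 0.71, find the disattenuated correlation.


r_corrected = rxy / sqrt(rxx * ryy)
= 0.34 / sqrt(0.91 * 0.71)
= 0.34 / sqrt(0.6461)
= 0.34 / 0.803803
r_corrected = 0.423

0.423


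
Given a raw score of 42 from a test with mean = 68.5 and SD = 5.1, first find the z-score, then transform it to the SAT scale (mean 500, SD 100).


z = (X - mean) / SD = (42 - 68.5) / 5.1
z = -26.5 / 5.1
z = -5.1961
SAT-scale = SAT = 500 + 100z
Carry z at full precision (z = -26.5 / 5.1) into the conversion:
SAT-scale = 500 + 100 * (-26.5 / 5.1) = 500 + -2650 / 5.1
SAT-scale = 500 + -519.6078
SAT-scale = -19.6078

-19.6078


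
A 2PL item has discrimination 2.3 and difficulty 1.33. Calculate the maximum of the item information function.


For 2PL, max info at theta = b = 1.33
I_max = a^2 / 4 = 2.3^2 / 4
= 5.29 / 4
I_max = 1.3225

1.3225


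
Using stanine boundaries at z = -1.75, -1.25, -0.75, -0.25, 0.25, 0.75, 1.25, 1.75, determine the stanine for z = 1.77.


Stanine boundaries: [-1.75, -1.25, -0.75, -0.25, 0.25, 0.75, 1.25, 1.75]
z = 1.77
Check each boundary:
  z >= -1.75 -> could be stanine 2
  z >= -1.25 -> could be stanine 3
  z >= -0.75 -> could be stanine 4
  z >= -0.25 -> could be stanine 5
  z >= 0.25 -> could be stanine 6
  z >= 0.75 -> could be stanine 7
  z >= 1.25 -> could be stanine 8
  z >= 1.75 -> could be stanine 9
Highest qualifying boundary gives stanine = 9

9


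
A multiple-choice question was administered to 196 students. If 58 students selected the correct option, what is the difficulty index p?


Item difficulty p = number correct / total examinees
p = 58 / 196
p = 0.2959

0.2959


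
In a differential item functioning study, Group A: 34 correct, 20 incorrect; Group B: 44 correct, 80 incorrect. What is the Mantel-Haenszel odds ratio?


Odds_A = 34/20 = 1.7
Odds_B = 44/80 = 0.55
OR = Odds_A / Odds_B = 1.7 / 0.55
Exactly, OR = (34 * 80) / (20 * 44) = 2720 / 880
OR = 3.0909

3.0909


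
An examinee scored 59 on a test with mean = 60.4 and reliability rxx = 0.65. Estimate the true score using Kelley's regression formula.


T_est = rxx * X + (1 - rxx) * mean
T_est = 0.65 * 59 + 0.35 * 60.4
T_est = 38.35 + 21.14
T_est = 59.49

59.49


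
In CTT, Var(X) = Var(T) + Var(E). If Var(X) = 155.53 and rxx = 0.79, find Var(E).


var_true = rxx * var_obs = 0.79 * 155.53 = 122.8687
var_error = var_obs - var_true
var_error = 155.53 - 122.8687
var_error = 32.6613

32.6613


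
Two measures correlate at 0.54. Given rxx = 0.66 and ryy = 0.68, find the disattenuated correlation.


r_corrected = rxy / sqrt(rxx * ryy)
= 0.54 / sqrt(0.66 * 0.68)
= 0.54 / sqrt(0.4488)
= 0.54 / 0.669925
r_corrected = 0.8061

0.8061


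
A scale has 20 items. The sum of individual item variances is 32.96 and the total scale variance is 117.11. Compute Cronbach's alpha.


alpha = (k/(k-1)) * (1 - sum(si^2)/s_total^2)
= (20/19) * (1 - 32.96/117.11)
alpha = 0.7564

0.7564


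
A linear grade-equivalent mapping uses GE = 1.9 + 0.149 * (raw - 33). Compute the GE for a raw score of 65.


raw - median = 65 - 33 = 32
slope * diff = 0.149 * 32 = 4.768
GE = 1.9 + 4.768
GE = 6.668

6.668


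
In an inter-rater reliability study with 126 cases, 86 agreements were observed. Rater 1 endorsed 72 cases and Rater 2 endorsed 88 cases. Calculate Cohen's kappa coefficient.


P_o = 86/126 = 0.68254
P_e = (72*88 + 54*38) / 15876 = 0.528345
kappa = (P_o - P_e) / (1 - P_e)
kappa = (0.68254 - 0.528345) / (1 - 0.528345)
kappa = 0.3269

0.3269


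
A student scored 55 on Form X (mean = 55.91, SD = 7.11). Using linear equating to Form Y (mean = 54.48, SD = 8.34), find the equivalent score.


slope = SD_Y / SD_X = 8.34 / 7.11 ~ 1.173
intercept = mean_Y - slope * mean_X = 54.48 - (8.34 / 7.11) * 55.91 ~ -11.1022
Y = slope * X + intercept. To avoid rounding drift from the rounded slope/intercept, evaluate the equivalent form Y = mean_Y + SD_Y * (X - mean_X) / SD_X at full precision:
Y = 54.48 + 8.34 * (55 - 55.91) / 7.11
Y = 54.48 - 8.34 * 0.91 / 7.11
Y = 54.48 - 7.5894 / 7.11
Y = 54.48 - 1.0674
Y = 53.4126

53.4126


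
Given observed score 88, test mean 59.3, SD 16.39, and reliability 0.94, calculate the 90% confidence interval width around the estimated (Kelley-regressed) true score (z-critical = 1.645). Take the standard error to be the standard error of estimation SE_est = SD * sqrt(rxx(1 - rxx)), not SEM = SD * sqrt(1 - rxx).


True score estimate = 0.94*88 + 0.06*59.3 = 86.278
SE_est = SD * sqrt(rxx * (1 - rxx)) = 16.39 * sqrt(0.94 * 0.06) = 16.39 * sqrt(0.0564) = 3.892409
CI = T_est +/- z * SE_est, so width = 2 * z * SE_est = 2 * 1.645 * 3.892409
Width = 12.806

12.806


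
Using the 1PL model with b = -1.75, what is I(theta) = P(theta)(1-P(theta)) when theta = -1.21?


P = 1/(1+exp(-(-1.21--1.75))) = 0.6318
I = P*(1-P) = 0.6318 * 0.3682
I = 0.2326

0.2326


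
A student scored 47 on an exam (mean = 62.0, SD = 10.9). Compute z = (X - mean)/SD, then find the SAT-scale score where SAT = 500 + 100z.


z = (X - mean) / SD = (47 - 62.0) / 10.9
z = -15.0 / 10.9
z = -1.3761
SAT-scale = SAT = 500 + 100z
Carry z at full precision (z = -15.0 / 10.9) into the conversion:
SAT-scale = 500 + 100 * (-15.0 / 10.9) = 500 + -1500 / 10.9
SAT-scale = 500 + -137.6147
SAT-scale = 362.3853

362.3853


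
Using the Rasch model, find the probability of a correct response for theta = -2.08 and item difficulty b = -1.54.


theta - b = -2.08 - -1.54 = -0.54
exp(-(theta - b)) = exp(0.54) = 1.716
P = 1 / (1 + 1.716)
P = 0.3682

0.3682


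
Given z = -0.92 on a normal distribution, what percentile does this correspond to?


CDF(z) = 0.5 * (1 + erf(z/sqrt(2)))
erf(-0.6505) = -0.6424
CDF = 0.1788
Percentile rank = 0.1788 * 100 = 17.88

17.88


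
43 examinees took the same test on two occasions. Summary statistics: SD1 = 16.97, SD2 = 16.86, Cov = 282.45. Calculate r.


r = cov(X,Y) / (SD_X * SD_Y)
r = 282.45 / (16.97 * 16.86)
r = 282.45 / 286.1142
r = 0.9872

0.9872


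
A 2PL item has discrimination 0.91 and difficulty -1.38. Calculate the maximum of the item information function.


For 2PL, max info at theta = b = -1.38
I_max = a^2 / 4 = 0.91^2 / 4
= 0.8281 / 4
I_max = 0.207

0.207


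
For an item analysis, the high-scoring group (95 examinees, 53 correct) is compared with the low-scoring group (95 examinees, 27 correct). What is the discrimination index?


p_upper = 53/95 = 0.5579
p_lower = 27/95 = 0.2842
D = 0.5579 - 0.2842 = 0.2737

0.2737


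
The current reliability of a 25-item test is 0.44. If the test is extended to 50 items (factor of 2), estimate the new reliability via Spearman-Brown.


r_new = (n * rxx) / (1 + (n-1) * rxx)
r_new = (2 * 0.44) / (1 + 1 * 0.44)
r_new = 0.88 / 1.44
r_new = 0.6111

0.6111


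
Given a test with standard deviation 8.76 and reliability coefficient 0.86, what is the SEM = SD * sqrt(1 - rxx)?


SEM = SD * sqrt(1 - rxx)
SEM = 8.76 * sqrt(1 - 0.86)
SEM = 8.76 * sqrt(0.14) = 8.76 * 0.374166
SEM = 3.2777

3.2777


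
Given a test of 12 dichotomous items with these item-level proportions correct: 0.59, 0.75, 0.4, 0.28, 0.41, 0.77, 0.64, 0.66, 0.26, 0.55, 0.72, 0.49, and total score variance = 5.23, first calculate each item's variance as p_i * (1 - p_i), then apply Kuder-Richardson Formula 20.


For each item, compute p_i * q_i:
  Item 1: 0.59 * 0.41 = 0.2419
  Item 2: 0.75 * 0.25 = 0.1875
  Item 3: 0.4 * 0.6 = 0.24
  Item 4: 0.28 * 0.72 = 0.2016
  Item 5: 0.41 * 0.59 = 0.2419
  Item 6: 0.77 * 0.23 = 0.1771
  Item 7: 0.64 * 0.36 = 0.2304
  Item 8: 0.66 * 0.34 = 0.2244
  Item 9: 0.26 * 0.74 = 0.1924
  Item 10: 0.55 * 0.45 = 0.2475
  Item 11: 0.72 * 0.28 = 0.2016
  Item 12: 0.49 * 0.51 = 0.2499
Sum(p_i * q_i) = 0.2419 + 0.1875 + 0.24 + 0.2016 + 0.2419 + 0.1771 + 0.2304 + 0.2244 + 0.1924 + 0.2475 + 0.2016 + 0.2499 = 2.6362
KR-20 = (k/(k-1)) * (1 - Sum(p_i*q_i) / Var_total)
= (12/11) * (1 - 2.6362/5.23)
= 1.0909 * 0.4959
KR-20 = 0.541

0.541


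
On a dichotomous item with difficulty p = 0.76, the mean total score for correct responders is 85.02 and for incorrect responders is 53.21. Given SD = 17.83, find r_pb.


q = 1 - p = 0.24
rpb = ((M1 - M0) / SD) * sqrt(p * q)
rpb = ((85.02 - 53.21) / 17.83) * sqrt(0.76 * 0.24)
rpb = 0.7619

0.7619


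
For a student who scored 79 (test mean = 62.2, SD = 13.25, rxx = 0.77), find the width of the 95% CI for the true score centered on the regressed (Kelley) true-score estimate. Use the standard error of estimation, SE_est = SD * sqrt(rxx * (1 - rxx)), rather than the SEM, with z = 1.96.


True score estimate = 0.77*79 + 0.23*62.2 = 75.136
SE_est = SD * sqrt(rxx * (1 - rxx)) = 13.25 * sqrt(0.77 * 0.23) = 13.25 * sqrt(0.1771) = 5.576031
CI = T_est +/- z * SE_est, so width = 2 * z * SE_est = 2 * 1.96 * 5.576031
Width = 21.858

21.858


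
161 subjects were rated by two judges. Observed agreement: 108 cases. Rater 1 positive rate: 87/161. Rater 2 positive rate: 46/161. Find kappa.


P_o = 108/161 = 0.670807
P_e = (87*46 + 74*115) / 25921 = 0.482697
kappa = (P_o - P_e) / (1 - P_e)
kappa = (0.670807 - 0.482697) / (1 - 0.482697)
kappa = 0.3636

0.3636


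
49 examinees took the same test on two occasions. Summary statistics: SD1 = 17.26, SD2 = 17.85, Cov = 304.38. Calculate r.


r = cov(X,Y) / (SD_X * SD_Y)
r = 304.38 / (17.26 * 17.85)
r = 304.38 / 308.091
r = 0.988

0.988


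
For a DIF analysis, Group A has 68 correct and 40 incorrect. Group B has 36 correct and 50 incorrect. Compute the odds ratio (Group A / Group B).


Odds_A = 68/40 = 1.7
Odds_B = 36/50 = 0.72
OR = Odds_A / Odds_B = 1.7 / 0.72
Exactly, OR = (68 * 50) / (40 * 36) = 3400 / 1440
OR = 2.3611

2.3611


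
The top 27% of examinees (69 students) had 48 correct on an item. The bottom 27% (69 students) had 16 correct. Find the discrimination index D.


p_upper = 48/69 = 0.6957
p_lower = 16/69 = 0.2319
D = 0.6957 - 0.2319 = 0.4638

0.4638


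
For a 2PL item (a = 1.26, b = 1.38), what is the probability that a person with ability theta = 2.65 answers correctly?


a*(theta - b) = 1.26 * (2.65 - 1.38) = 1.6002
exp(-1.6002) = 0.2019
P = 1 / (1 + 0.2019)
P = 0.832

0.832


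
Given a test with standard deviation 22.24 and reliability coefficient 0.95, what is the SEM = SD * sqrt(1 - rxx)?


SEM = SD * sqrt(1 - rxx)
SEM = 22.24 * sqrt(1 - 0.95)
SEM = 22.24 * sqrt(0.05) = 22.24 * 0.223607
SEM = 4.973

4.973


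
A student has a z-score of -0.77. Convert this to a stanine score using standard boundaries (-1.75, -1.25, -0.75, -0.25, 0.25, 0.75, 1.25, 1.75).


Stanine boundaries: [-1.75, -1.25, -0.75, -0.25, 0.25, 0.75, 1.25, 1.75]
z = -0.77
Check each boundary:
  z >= -1.75 -> could be stanine 2
  z >= -1.25 -> could be stanine 3
  z < -0.75
  z < -0.25
  z < 0.25
  z < 0.75
  z < 1.25
  z < 1.75
Highest qualifying boundary gives stanine = 3

3


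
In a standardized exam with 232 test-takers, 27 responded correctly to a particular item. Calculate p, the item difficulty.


Item difficulty p = number correct / total examinees
p = 27 / 232
p = 0.1164

0.1164


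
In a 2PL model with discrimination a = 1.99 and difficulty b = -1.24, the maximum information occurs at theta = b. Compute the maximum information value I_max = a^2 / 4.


For 2PL, max info at theta = b = -1.24
I_max = a^2 / 4 = 1.99^2 / 4
= 3.9601 / 4
I_max = 0.99

0.99


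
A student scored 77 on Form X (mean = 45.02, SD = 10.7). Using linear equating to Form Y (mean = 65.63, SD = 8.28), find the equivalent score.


slope = SD_Y / SD_X = 8.28 / 10.7 ~ 0.7738
intercept = mean_Y - slope * mean_X = 65.63 - (8.28 / 10.7) * 45.02 ~ 30.7921
Y = slope * X + intercept. To avoid rounding drift from the rounded slope/intercept, evaluate the equivalent form Y = mean_Y + SD_Y * (X - mean_X) / SD_X at full precision:
Y = 65.63 + 8.28 * (77 - 45.02) / 10.7
Y = 65.63 + 8.28 * 31.98 / 10.7
Y = 65.63 + 264.7944 / 10.7
Y = 65.63 + 24.7471
Y = 90.3771

90.3771


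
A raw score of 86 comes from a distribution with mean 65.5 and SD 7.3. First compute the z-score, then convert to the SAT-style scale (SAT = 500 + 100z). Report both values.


z = (X - mean) / SD = (86 - 65.5) / 7.3
z = 20.5 / 7.3
z = 2.8082
SAT-scale = SAT = 500 + 100z
Carry z at full precision (z = 20.5 / 7.3) into the conversion:
SAT-scale = 500 + 100 * (20.5 / 7.3) = 500 + 2050 / 7.3
SAT-scale = 500 + 280.8219
SAT-scale = 780.8219

780.8219


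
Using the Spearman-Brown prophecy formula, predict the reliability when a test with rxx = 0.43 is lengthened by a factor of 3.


r_new = (n * rxx) / (1 + (n-1) * rxx)
r_new = (3 * 0.43) / (1 + 2 * 0.43)
r_new = 1.29 / 1.86
r_new = 0.6935

0.6935


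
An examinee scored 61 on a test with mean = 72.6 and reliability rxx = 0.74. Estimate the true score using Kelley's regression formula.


T_est = rxx * X + (1 - rxx) * mean
T_est = 0.74 * 61 + 0.26 * 72.6
T_est = 45.14 + 18.876
T_est = 64.016

64.016


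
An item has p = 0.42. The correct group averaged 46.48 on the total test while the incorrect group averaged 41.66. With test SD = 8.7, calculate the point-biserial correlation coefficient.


q = 1 - p = 0.58
rpb = ((M1 - M0) / SD) * sqrt(p * q)
rpb = ((46.48 - 41.66) / 8.7) * sqrt(0.42 * 0.58)
rpb = 0.2734

0.2734


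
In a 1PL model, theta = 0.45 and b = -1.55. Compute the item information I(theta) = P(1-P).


P = 1/(1+exp(-(0.45--1.55))) = 0.8808
I = P*(1-P) = 0.8808 * 0.1192
I = 0.105

0.105


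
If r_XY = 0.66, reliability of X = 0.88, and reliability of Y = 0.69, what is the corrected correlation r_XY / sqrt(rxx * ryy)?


r_corrected = rxy / sqrt(rxx * ryy)
= 0.66 / sqrt(0.88 * 0.69)
= 0.66 / sqrt(0.6072)
= 0.66 / 0.77923
r_corrected = 0.847

0.847


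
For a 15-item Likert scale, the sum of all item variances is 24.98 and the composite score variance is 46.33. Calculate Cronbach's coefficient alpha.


alpha = (k/(k-1)) * (1 - sum(si^2)/s_total^2)
= (15/14) * (1 - 24.98/46.33)
alpha = 0.4937

0.4937


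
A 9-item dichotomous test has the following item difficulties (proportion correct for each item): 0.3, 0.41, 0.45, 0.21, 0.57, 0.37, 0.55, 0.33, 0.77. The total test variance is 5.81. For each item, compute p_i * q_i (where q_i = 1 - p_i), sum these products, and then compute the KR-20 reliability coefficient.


For each item, compute p_i * q_i:
  Item 1: 0.3 * 0.7 = 0.21
  Item 2: 0.41 * 0.59 = 0.2419
  Item 3: 0.45 * 0.55 = 0.2475
  Item 4: 0.21 * 0.79 = 0.1659
  Item 5: 0.57 * 0.43 = 0.2451
  Item 6: 0.37 * 0.63 = 0.2331
  Item 7: 0.55 * 0.45 = 0.2475
  Item 8: 0.33 * 0.67 = 0.2211
  Item 9: 0.77 * 0.23 = 0.1771
Sum(p_i * q_i) = 0.21 + 0.2419 + 0.2475 + 0.1659 + 0.2451 + 0.2331 + 0.2475 + 0.2211 + 0.1771 = 1.9892
KR-20 = (k/(k-1)) * (1 - Sum(p_i*q_i) / Var_total)
= (9/8) * (1 - 1.9892/5.81)
= 1.125 * 0.6576
KR-20 = 0.7398

0.7398


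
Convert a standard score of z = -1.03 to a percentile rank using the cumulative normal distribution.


CDF(z) = 0.5 * (1 + erf(z/sqrt(2)))
erf(-0.7283) = -0.697
CDF = 0.1515
Percentile rank = 0.1515 * 100 = 15.15

15.15


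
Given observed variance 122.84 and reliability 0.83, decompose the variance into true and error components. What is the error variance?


var_true = rxx * var_obs = 0.83 * 122.84 = 101.9572
var_error = var_obs - var_true
var_error = 122.84 - 101.9572
var_error = 20.8828

20.8828


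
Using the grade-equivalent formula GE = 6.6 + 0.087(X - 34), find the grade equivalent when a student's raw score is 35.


raw - median = 35 - 34 = 1
slope * diff = 0.087 * 1 = 0.087
GE = 6.6 + 0.087
GE = 6.687

6.687


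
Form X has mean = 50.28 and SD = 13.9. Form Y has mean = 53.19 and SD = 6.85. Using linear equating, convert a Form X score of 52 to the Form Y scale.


slope = SD_Y / SD_X = 6.85 / 13.9 ~ 0.4928
intercept = mean_Y - slope * mean_X = 53.19 - (6.85 / 13.9) * 50.28 ~ 28.4117
Y = slope * X + intercept. To avoid rounding drift from the rounded slope/intercept, evaluate the equivalent form Y = mean_Y + SD_Y * (X - mean_X) / SD_X at full precision:
Y = 53.19 + 6.85 * (52 - 50.28) / 13.9
Y = 53.19 + 6.85 * 1.72 / 13.9
Y = 53.19 + 11.782 / 13.9
Y = 53.19 + 0.8476
Y = 54.0376

54.0376


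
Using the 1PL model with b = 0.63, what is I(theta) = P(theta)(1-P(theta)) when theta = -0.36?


P = 1/(1+exp(-(-0.36-0.63))) = 0.2709
I = P*(1-P) = 0.2709 * 0.7291
I = 0.1975

0.1975


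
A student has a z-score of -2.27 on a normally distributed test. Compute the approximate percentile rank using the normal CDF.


CDF(z) = 0.5 * (1 + erf(z/sqrt(2)))
erf(-1.6051) = -0.9768
CDF = 0.0116
Percentile rank = 0.0116 * 100 = 1.16

1.16


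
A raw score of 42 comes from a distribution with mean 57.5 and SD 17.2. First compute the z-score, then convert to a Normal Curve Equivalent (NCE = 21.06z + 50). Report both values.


z = (X - mean) / SD = (42 - 57.5) / 17.2
z = -15.5 / 17.2
z = -0.9012
NCE = NCE = 21.06z + 50
Carry z at full precision (z = -15.5 / 17.2) into the conversion:
NCE = 21.06 * (-15.5 / 17.2) + 50 = -326.43 / 17.2 + 50
NCE = -18.9785 + 50
NCE = 31.0215

31.0215


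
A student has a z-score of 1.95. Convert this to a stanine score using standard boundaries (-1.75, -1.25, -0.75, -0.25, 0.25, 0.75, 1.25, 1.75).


Stanine boundaries: [-1.75, -1.25, -0.75, -0.25, 0.25, 0.75, 1.25, 1.75]
z = 1.95
Check each boundary:
  z >= -1.75 -> could be stanine 2
  z >= -1.25 -> could be stanine 3
  z >= -0.75 -> could be stanine 4
  z >= -0.25 -> could be stanine 5
  z >= 0.25 -> could be stanine 6
  z >= 0.75 -> could be stanine 7
  z >= 1.25 -> could be stanine 8
  z >= 1.75 -> could be stanine 9
Highest qualifying boundary gives stanine = 9

9


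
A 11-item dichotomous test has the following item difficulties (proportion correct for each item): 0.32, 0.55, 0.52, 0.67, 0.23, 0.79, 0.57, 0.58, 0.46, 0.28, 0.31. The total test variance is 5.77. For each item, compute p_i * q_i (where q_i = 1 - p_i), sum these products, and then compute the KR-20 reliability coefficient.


For each item, compute p_i * q_i:
  Item 1: 0.32 * 0.68 = 0.2176
  Item 2: 0.55 * 0.45 = 0.2475
  Item 3: 0.52 * 0.48 = 0.2496
  Item 4: 0.67 * 0.33 = 0.2211
  Item 5: 0.23 * 0.77 = 0.1771
  Item 6: 0.79 * 0.21 = 0.1659
  Item 7: 0.57 * 0.43 = 0.2451
  Item 8: 0.58 * 0.42 = 0.2436
  Item 9: 0.46 * 0.54 = 0.2484
  Item 10: 0.28 * 0.72 = 0.2016
  Item 11: 0.31 * 0.69 = 0.2139
Sum(p_i * q_i) = 0.2176 + 0.2475 + 0.2496 + 0.2211 + 0.1771 + 0.1659 + 0.2451 + 0.2436 + 0.2484 + 0.2016 + 0.2139 = 2.4314
KR-20 = (k/(k-1)) * (1 - Sum(p_i*q_i) / Var_total)
= (11/10) * (1 - 2.4314/5.77)
= 1.1 * 0.5786
KR-20 = 0.6365

0.6365


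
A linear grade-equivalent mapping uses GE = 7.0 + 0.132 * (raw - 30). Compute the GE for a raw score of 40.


raw - median = 40 - 30 = 10
slope * diff = 0.132 * 10 = 1.32
GE = 7.0 + 1.32
GE = 8.32

8.32


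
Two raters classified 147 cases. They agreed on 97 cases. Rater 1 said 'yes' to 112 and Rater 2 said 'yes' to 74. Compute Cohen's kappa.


P_o = 97/147 = 0.659864
P_e = (112*74 + 35*73) / 21609 = 0.501782
kappa = (P_o - P_e) / (1 - P_e)
kappa = (0.659864 - 0.501782) / (1 - 0.501782)
kappa = 0.3173

0.3173


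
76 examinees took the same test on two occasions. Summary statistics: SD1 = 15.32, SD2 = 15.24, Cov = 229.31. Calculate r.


r = cov(X,Y) / (SD_X * SD_Y)
r = 229.31 / (15.32 * 15.24)
r = 229.31 / 233.4768
r = 0.9822

0.9822


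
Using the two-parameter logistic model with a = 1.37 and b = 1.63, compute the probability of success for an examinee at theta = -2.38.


a*(theta - b) = 1.37 * (-2.38 - 1.63) = -5.4937
exp(--5.4937) = 243.1552
P = 1 / (1 + 243.1552)
P = 0.0041

0.0041


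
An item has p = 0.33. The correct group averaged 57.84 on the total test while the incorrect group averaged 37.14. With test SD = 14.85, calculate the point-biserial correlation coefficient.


q = 1 - p = 0.67
rpb = ((M1 - M0) / SD) * sqrt(p * q)
rpb = ((57.84 - 37.14) / 14.85) * sqrt(0.33 * 0.67)
rpb = 0.6554

0.6554


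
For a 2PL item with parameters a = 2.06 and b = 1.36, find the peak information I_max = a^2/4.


For 2PL, max info at theta = b = 1.36
I_max = a^2 / 4 = 2.06^2 / 4
= 4.2436 / 4
I_max = 1.0609

1.0609


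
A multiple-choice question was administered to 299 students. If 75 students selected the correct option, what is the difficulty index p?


Item difficulty p = number correct / total examinees
p = 75 / 299
p = 0.2508

0.2508


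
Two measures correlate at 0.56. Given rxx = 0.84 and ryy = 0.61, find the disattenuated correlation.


r_corrected = rxy / sqrt(rxx * ryy)
= 0.56 / sqrt(0.84 * 0.61)
= 0.56 / sqrt(0.5124)
= 0.56 / 0.715821
r_corrected = 0.7823

0.7823


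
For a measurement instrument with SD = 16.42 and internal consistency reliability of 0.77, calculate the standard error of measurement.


SEM = SD * sqrt(1 - rxx)
SEM = 16.42 * sqrt(1 - 0.77)
SEM = 16.42 * sqrt(0.23) = 16.42 * 0.479583
SEM = 7.8748

7.8748


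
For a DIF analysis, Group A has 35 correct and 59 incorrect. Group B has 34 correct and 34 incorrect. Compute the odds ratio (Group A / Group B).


Odds_A = 35/59 = 0.5932
Odds_B = 34/34 = 1.0
OR = Odds_A / Odds_B = 0.5932 / 1.0
Exactly, OR = (35 * 34) / (59 * 34) = 1190 / 2006
OR = 0.5932

0.5932


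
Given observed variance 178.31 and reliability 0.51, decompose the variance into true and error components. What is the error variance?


var_true = rxx * var_obs = 0.51 * 178.31 = 90.9381
var_error = var_obs - var_true
var_error = 178.31 - 90.9381
var_error = 87.3719

87.3719


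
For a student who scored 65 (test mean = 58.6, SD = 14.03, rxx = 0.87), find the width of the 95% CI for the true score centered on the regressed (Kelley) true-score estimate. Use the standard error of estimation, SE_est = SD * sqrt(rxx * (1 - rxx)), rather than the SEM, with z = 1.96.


True score estimate = 0.87*65 + 0.13*58.6 = 64.168
SE_est = SD * sqrt(rxx * (1 - rxx)) = 14.03 * sqrt(0.87 * 0.13) = 14.03 * sqrt(0.1131) = 4.718337
CI = T_est +/- z * SE_est, so width = 2 * z * SE_est = 2 * 1.96 * 4.718337
Width = 18.4959

18.4959


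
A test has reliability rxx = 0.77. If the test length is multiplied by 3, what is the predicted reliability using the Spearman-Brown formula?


r_new = (n * rxx) / (1 + (n-1) * rxx)
r_new = (3 * 0.77) / (1 + 2 * 0.77)
r_new = 2.31 / 2.54
r_new = 0.9094

0.9094


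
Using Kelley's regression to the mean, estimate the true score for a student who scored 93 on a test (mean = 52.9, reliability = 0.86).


T_est = rxx * X + (1 - rxx) * mean
T_est = 0.86 * 93 + 0.14 * 52.9
T_est = 79.98 + 7.406
T_est = 87.386

87.386


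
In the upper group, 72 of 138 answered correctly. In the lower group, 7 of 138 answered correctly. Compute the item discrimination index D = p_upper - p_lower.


p_upper = 72/138 = 0.5217
p_lower = 7/138 = 0.0507
D = 0.5217 - 0.0507 = 0.471

0.471


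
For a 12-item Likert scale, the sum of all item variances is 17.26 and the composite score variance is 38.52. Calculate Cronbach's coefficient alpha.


alpha = (k/(k-1)) * (1 - sum(si^2)/s_total^2)
= (12/11) * (1 - 17.26/38.52)
alpha = 0.6021

0.6021
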